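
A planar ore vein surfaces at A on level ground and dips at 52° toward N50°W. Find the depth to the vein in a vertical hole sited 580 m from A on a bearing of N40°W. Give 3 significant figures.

731 m

The hole lies 10° from the dip direction, so the down-dip offset is 580 × cos 10° = 571.19 m.
Depth = down-dip offset × tan(dip) = 571.19 × tan 52° = 571.19 × 1.2799
Depth = 731.09 m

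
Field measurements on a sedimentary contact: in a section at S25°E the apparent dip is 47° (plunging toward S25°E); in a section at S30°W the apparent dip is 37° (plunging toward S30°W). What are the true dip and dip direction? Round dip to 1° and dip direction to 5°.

Each apparent-dip line lies in the plane. As unit vectors (x east, y north, z up), v₁ plunges 47°→S25°E and v₂ plunges 37°→S30°W.
Cross product v₁ × v₂ gives the pole to the plane: n ∝ (0.134, -0.466, 0.446).
True dip = arccos(n_z / |n|) = arccos(0.6775) = 47.4°.
The horizontal component of n points toward azimuth atan2(n_x, n_y) = 164°, the dip direction.

true dip 47°, dip direction 165°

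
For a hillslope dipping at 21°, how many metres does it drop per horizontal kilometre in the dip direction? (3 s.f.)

drop per km = 1000 × tan 21° = 1000 × 0.3839

384 m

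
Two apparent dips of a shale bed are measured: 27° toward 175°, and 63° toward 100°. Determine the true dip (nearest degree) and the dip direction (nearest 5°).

Represent each trace as a vector plunging at its apparent dip toward its trend (east-north-up frame): v₁ = (0.078, -0.888, -0.454), v₂ = (0.447, -0.079, -0.891).
The plane normal is n = v₁ × v₂ ∝ (0.755, -0.134, 0.391).
Dip δ = arctan(|n_h|/n_z) = arctan(0.767/0.391) = 63.0°.
Dip direction = azimuth of (n_x, n_y) = atan2(0.755, -0.134) = 100°.

true dip 63°, dip direction 100°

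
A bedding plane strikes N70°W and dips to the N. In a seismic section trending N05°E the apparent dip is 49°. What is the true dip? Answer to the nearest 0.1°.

The section is 75° from the strike.
tan δ = tan α / sin β = tan 49° / sin 75° = 1.1504 / 0.9659 = 1.1909
δ = arctan(1.1909) = 49.98°

50.0°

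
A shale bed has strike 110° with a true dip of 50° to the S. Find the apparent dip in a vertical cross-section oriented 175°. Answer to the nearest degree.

47°

Angle between strike (110°) and section (175°): β = 65°.
tan(apparent dip) = tan 50° · sin 65° = 1.0801
α = arctan(1.0801) = 47.21°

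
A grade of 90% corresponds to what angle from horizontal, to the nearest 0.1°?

42.0°

tan θ = 90/100 = 0.9000
θ = arctan(0.9000) = 41.99°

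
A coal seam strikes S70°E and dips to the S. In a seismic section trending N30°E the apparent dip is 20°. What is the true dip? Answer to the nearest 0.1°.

20.3°

The section is 80° from the strike.
tan(true dip) = tan 20° / sin 80° = 0.3696
true dip = arctan 0.3696 = 20.28°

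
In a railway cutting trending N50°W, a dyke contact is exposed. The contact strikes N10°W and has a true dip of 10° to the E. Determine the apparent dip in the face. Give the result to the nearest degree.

The strike is N10°W and the section trends N50°W; the acute angle between them is β = 40°.
tan(apparent dip) = tan 10° · sin 40° = 0.1133
α = arctan(0.1133) = 6.47°

6°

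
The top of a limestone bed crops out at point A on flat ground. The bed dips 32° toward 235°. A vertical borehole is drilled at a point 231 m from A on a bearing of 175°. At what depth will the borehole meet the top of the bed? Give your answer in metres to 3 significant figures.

The hole lies 60° from the dip direction, so the down-dip offset is 231 × cos 60° = 115.50 m.
Depth = down-dip offset × tan(dip) = 115.50 × tan 32° = 115.50 × 0.6249
Depth = 72.17 m

72.2 m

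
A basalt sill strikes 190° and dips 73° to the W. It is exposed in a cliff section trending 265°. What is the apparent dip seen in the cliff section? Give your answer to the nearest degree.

The strike is 190° and the section trends 265°; the acute angle between them is β = 75°.
tan α = tan 73° × sin 75° = 3.2709 × 0.9659 = 3.1594
apparent dip = arctan 3.1594 = 72.44°

72°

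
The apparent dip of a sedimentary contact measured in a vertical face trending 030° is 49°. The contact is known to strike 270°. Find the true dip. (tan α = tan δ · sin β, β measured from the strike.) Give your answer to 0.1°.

β = acute angle between strike 270° and section 030° = 60°.
tan δ = tan α / sin β = tan 49° / sin 60° = 1.1504 / 0.8660 = 1.3283
true dip = arctan 1.3283 = 53.03°

53.0°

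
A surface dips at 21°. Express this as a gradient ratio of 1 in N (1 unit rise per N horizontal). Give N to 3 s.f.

1 in 2.61

1 : N means tan θ = 1/N, so N = 1/tan 21° = 1/0.3839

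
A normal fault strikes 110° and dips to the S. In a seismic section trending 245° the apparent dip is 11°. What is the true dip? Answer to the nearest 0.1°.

15.4°

β = acute angle between strike 110° and section 245° = 45°.
tan(true dip) = tan 11° / sin 45° = 0.2749
δ = arctan(0.2749) = 15.37°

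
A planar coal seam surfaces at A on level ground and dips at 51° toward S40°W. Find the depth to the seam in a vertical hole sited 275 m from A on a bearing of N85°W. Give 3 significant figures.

195 m

The hole lies 55° from the dip direction, so the down-dip offset is 275 × cos 55° = 157.73 m.
Depth = down-dip offset × tan(dip) = 157.73 × tan 51° = 157.73 × 1.2349
Depth = 194.78 m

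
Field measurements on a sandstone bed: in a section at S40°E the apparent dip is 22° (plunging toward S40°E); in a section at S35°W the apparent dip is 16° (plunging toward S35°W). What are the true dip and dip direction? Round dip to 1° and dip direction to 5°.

true dip 24°, dip direction 165°

The two traces are lines in the plane: v₁ = (sin 140°·cos 22°, cos 140°·cos 22°, −sin 22°), v₂ = (sin 215°·cos 16°, cos 215°·cos 16°, −sin 16°).
n = v₁ × v₂ = (0.099, -0.371, 0.861) (taken with n_z > 0).
tan δ = √(n_x²+n_y²)/n_z = 0.384/0.861, so δ = 24.0°.
The horizontal component of n points toward azimuth atan2(n_x, n_y) = 165°, the dip direction.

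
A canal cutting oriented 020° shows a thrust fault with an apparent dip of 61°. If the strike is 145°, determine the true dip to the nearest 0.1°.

65.6°

The section is 55° from the strike.
tan(true dip) = tan 61° / sin 55° = 2.2023
δ = arctan(2.2023) = 65.58°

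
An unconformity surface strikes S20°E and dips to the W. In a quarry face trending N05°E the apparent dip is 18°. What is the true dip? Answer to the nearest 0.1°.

37.6°

The section is 25° from the strike.
tan(true dip) = tan 18° / sin 25° = 0.7688
δ = arctan(0.7688) = 37.55°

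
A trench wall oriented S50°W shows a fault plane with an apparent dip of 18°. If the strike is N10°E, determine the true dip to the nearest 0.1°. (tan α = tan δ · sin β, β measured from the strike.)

26.8°

The section is 40° from the strike.
tan δ = tan α / sin β = tan 18° / sin 40° = 0.3249 / 0.6428 = 0.5055
true dip = arctan 0.5055 = 26.82°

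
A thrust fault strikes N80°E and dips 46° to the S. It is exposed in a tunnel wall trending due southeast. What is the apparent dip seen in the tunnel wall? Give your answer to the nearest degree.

40°

The section lies 55° from the strike.
tan α = tan 46° × sin 55° = 1.0355 × 0.8192 = 0.8483
α = arctan(0.8483) = 40.31°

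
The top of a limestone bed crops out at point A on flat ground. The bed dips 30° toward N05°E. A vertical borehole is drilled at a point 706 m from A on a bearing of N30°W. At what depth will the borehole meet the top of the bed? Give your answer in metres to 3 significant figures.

334 m

The hole lies 35° from the dip direction, so the down-dip offset is 706 × cos 35° = 578.32 m.
Depth = down-dip offset × tan(dip) = 578.32 × tan 30° = 578.32 × 0.5774
Depth = 333.89 m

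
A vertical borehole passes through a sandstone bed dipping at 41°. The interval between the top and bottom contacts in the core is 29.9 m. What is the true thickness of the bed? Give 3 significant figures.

True thickness t = h · cos(dip) = 29.9 × cos 41°
t = 29.9 × 0.7547 = 22.566 m

22.6 m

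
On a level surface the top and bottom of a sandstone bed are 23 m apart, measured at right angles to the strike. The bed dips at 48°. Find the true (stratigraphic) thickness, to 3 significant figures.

True thickness t = w · sin(dip) = 23 × sin 48°
t = 23 × 0.7431 = 17.092 m

17.1 m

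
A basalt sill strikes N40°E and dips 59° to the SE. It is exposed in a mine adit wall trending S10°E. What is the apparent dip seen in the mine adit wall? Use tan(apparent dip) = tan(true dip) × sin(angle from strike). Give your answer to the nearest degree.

52°

Angle between strike (N40°E) and section (S10°E): β = 50°.
tan α = tan 59° × sin 50° = 1.6643 × 0.7660 = 1.2749
apparent dip = arctan 1.2749 = 51.89°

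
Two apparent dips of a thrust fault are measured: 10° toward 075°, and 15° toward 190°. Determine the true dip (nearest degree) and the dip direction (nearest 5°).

Each apparent-dip line lies in the plane. As unit vectors (x east, y north, z up), v₁ plunges 10°→075° and v₂ plunges 15°→190°.
n = v₁ × v₂ = (0.231, -0.275, 0.862) (taken with n_z > 0).
tan δ = √(n_x²+n_y²)/n_z = 0.359/0.862, so δ = 22.6°.
Dip direction = azimuth of (n_x, n_y) = atan2(0.231, -0.275) = 140°.

true dip 23°, dip direction 140°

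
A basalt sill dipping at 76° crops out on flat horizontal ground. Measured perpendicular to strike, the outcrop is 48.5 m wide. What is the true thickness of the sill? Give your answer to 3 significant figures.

True thickness t = w · sin(dip) = 48.5 × sin 76°
t = 48.5 × 0.9703 = 47.059 m

47.1 m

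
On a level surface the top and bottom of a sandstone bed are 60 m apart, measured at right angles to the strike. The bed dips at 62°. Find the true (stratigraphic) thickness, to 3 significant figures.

53.0 m

True thickness t = w · sin(dip) = 60 × sin 62°
t = 60 × 0.8829 = 52.977 m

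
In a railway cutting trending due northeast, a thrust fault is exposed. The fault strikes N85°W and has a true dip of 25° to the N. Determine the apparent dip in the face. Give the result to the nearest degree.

The section lies 50° from the strike.
tan(apparent dip) = tan 25° · sin 50° = 0.3572
apparent dip = arctan 0.3572 = 19.66°

20°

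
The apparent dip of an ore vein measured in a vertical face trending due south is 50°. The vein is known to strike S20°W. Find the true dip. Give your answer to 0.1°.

74.0°

β = acute angle between strike S20°W and section due south = 20°.
tan δ = tan α / sin β = tan 50° / sin 20° = 1.1918 / 0.3420 = 3.4845
true dip = arctan 3.4845 = 73.99°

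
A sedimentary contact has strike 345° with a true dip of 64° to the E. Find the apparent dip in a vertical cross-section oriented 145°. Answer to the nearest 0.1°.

35.0°

The section lies 20° from the strike.
tan(apparent dip) = tan 64° · sin 20° = 0.7012
apparent dip = arctan 0.7012 = 35.04°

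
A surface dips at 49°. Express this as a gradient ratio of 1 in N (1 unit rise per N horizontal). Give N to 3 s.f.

1 in 0.869

1 : N means tan θ = 1/N, so N = 1/tan 49° = 1/1.1504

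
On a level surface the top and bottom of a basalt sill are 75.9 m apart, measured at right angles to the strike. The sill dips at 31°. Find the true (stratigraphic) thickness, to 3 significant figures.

39.1 m

True thickness t = w · sin(dip) = 75.9 × sin 31°
t = 75.9 × 0.5150 = 39.091 m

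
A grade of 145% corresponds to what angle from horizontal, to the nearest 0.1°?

tan θ = 145/100 = 1.4500
θ = arctan(1.4500) = 55.41°

55.4°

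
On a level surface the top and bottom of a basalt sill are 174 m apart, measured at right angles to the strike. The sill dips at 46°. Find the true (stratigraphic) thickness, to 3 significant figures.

True thickness t = w · sin(dip) = 174 × sin 46°
t = 174 × 0.7193 = 125.165 m

125 m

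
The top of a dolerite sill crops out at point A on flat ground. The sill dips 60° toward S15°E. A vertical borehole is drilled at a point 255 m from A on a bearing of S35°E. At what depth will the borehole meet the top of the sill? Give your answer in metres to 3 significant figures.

415 m

The hole lies 20° from the dip direction, so the down-dip offset is 255 × cos 20° = 239.62 m.
Depth = down-dip offset × tan(dip) = 239.62 × tan 60° = 239.62 × 1.7321
Depth = 415.04 m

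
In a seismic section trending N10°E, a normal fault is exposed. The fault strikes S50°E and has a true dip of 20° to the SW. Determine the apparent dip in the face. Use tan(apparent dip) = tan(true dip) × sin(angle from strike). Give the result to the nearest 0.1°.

17.5°

The strike is S50°E and the section trends N10°E; the acute angle between them is β = 60°.
tan(apparent dip) = tan 20° · sin 60° = 0.3152
apparent dip = arctan 0.3152 = 17.50°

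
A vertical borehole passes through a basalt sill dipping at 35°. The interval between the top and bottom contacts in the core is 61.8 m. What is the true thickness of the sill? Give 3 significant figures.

True thickness t = h · cos(dip) = 61.8 × cos 35°
t = 61.8 × 0.8192 = 50.624 m

50.6 m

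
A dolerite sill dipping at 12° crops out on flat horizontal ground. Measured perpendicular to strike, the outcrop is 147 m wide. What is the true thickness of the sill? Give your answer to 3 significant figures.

30.6 m

True thickness t = w · sin(dip) = 147 × sin 12°
t = 147 × 0.2079 = 30.563 m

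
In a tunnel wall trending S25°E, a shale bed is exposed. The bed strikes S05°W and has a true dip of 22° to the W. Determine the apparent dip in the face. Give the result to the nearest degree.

11°

Angle between strike (S05°W) and section (S25°E): β = 30°.
tan(apparent dip) = tan 22° · sin 30° = 0.2020
α = arctan(0.2020) = 11.42°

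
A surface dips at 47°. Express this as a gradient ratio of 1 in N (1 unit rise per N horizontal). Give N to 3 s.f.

1 : N means tan θ = 1/N, so N = 1/tan 47° = 1/1.0724

1 in 0.933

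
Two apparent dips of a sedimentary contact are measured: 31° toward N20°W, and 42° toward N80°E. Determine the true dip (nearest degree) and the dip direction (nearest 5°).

true dip 50°, dip direction 040°

Each apparent-dip line lies in the plane. As unit vectors (x east, y north, z up), v₁ plunges 31°→N20°W and v₂ plunges 42°→N80°E.
n = v₁ × v₂ = (0.473, 0.573, 0.627) (taken with n_z > 0).
tan δ = √(n_x²+n_y²)/n_z = 0.743/0.627, so δ = 49.8°.
Dip direction = azimuth of (n_x, n_y) = atan2(0.473, 0.573) = 40°.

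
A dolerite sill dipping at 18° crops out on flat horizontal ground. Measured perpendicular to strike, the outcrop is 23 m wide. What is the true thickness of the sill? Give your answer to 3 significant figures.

True thickness t = w · sin(dip) = 23 × sin 18°
t = 23 × 0.3090 = 7.107 m

7.11 m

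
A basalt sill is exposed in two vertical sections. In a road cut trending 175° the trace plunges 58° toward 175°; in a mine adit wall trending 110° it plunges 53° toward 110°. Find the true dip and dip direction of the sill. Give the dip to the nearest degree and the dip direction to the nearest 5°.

Each apparent-dip line lies in the plane. As unit vectors (x east, y north, z up), v₁ plunges 58°→175° and v₂ plunges 53°→110°.
n = v₁ × v₂ = (0.247, -0.443, 0.289) (taken with n_z > 0).
Dip δ = arctan(|n_h|/n_z) = arctan(0.507/0.289) = 60.3°.
The horizontal component of n points toward azimuth atan2(n_x, n_y) = 151°, the dip direction.

true dip 60°, dip direction 150°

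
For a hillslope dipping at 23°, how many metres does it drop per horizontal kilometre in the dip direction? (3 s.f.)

drop per km = 1000 × tan 23° = 1000 × 0.4245

424 m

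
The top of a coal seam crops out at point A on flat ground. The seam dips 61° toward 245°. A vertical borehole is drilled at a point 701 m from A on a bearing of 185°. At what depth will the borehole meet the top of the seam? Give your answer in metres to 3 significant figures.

632 m

The hole lies 60° from the dip direction, so the down-dip offset is 701 × cos 60° = 350.50 m.
Depth = down-dip offset × tan(dip) = 350.50 × tan 61° = 350.50 × 1.8040
Depth = 632.32 m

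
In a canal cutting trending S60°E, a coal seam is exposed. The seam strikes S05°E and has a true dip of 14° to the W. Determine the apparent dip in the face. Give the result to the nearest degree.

The strike is S05°E and the section trends S60°E; the acute angle between them is β = 55°.
tan(apparent dip) = tan 14° · sin 55° = 0.2042
apparent dip = arctan 0.2042 = 11.54°

12°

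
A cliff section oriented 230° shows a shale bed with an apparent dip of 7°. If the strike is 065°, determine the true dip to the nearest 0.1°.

β = acute angle between strike 065° and section 230° = 15°.
tan δ = tan α / sin β = tan 7° / sin 15° = 0.1228 / 0.2588 = 0.4744
δ = arctan(0.4744) = 25.38°

25.4°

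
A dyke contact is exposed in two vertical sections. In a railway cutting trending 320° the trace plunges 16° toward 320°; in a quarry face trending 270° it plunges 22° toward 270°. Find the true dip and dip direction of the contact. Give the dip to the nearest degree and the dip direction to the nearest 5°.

true dip 22°, dip direction 275°

Represent each trace as a vector plunging at its apparent dip toward its trend (east-north-up frame): v₁ = (-0.618, 0.736, -0.276), v₂ = (-0.927, -0.000, -0.375).
n = v₁ × v₂ = (-0.276, 0.024, 0.683) (taken with n_z > 0).
True dip = arccos(n_z / |n|) = arccos(0.9267) = 22.1°.
Dip direction = azimuth of (n_x, n_y) = atan2(-0.276, 0.024) = 275°.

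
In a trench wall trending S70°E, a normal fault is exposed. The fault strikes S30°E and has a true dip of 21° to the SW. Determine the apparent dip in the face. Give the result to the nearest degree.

14°

The section lies 40° from the strike.
tan(apparent dip) = tan 21° · sin 40° = 0.2467
apparent dip = arctan 0.2467 = 13.86°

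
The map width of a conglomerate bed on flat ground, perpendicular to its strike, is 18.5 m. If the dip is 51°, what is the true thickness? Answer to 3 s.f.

14.4 m

True thickness t = w · sin(dip) = 18.5 × sin 51°
t = 18.5 × 0.7771 = 14.377 m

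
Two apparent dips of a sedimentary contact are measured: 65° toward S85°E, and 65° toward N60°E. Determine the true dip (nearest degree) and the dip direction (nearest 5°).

true dip 66°, dip direction 075°

The two traces are lines in the plane: v₁ = (sin 95°·cos 65°, cos 95°·cos 65°, −sin 65°), v₂ = (sin 60°·cos 65°, cos 60°·cos 65°, −sin 65°).
Cross product v₁ × v₂ gives the pole to the plane: n ∝ (0.225, 0.050, 0.102).
True dip = arccos(n_z / |n|) = arccos(0.4064) = 66.0°.
The horizontal component of n points toward azimuth atan2(n_x, n_y) = 77°, the dip direction.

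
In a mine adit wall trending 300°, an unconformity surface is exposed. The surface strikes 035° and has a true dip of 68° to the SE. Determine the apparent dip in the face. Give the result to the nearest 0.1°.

The section lies 85° from the strike.
tan α = tan 68° × sin 85° = 2.4751 × 0.9962 = 2.4657
α = arctan(2.4657) = 67.92°

67.9°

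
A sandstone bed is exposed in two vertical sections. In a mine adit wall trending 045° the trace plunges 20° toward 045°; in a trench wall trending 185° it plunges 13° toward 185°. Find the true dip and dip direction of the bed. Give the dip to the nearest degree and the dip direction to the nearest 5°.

Represent each trace as a vector plunging at its apparent dip toward its trend (east-north-up frame): v₁ = (0.664, 0.664, -0.342), v₂ = (-0.085, -0.971, -0.225).
The plane normal is n = v₁ × v₂ ∝ (0.481, -0.179, 0.589).
tan δ = √(n_x²+n_y²)/n_z = 0.513/0.589, so δ = 41.1°.
Dip direction = azimuth of (n_x, n_y) = atan2(0.481, -0.179) = 110°.

true dip 41°, dip direction 110°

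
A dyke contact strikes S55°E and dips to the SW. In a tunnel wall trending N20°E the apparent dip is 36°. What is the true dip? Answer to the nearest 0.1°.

36.9°

The section is 75° from the strike.
tan(true dip) = tan 36° / sin 75° = 0.7522
true dip = arctan 0.7522 = 36.95°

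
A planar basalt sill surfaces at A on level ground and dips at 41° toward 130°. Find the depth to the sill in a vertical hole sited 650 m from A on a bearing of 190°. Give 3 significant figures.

283 m

The hole lies 60° from the dip direction, so the down-dip offset is 650 × cos 60° = 325.00 m.
Depth = down-dip offset × tan(dip) = 325.00 × tan 41° = 325.00 × 0.8693
Depth = 282.52 m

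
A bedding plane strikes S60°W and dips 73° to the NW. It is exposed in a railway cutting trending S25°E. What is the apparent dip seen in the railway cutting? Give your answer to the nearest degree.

73°

The section lies 85° from the strike.
tan(apparent dip) = tan 73° · sin 85° = 3.2584
apparent dip = arctan 3.2584 = 72.94°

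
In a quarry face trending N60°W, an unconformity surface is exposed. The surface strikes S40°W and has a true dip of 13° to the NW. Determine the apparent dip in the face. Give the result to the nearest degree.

Angle between strike (S40°W) and section (N60°W): β = 80°.
tan(apparent dip) = tan 13° · sin 80° = 0.2274
apparent dip = arctan 0.2274 = 12.81°

13°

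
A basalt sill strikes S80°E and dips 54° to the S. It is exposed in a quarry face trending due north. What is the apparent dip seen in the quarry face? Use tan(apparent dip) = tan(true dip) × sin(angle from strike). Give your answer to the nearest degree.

The section lies 80° from the strike.
tan α = tan 54° × sin 80° = 1.3764 × 0.9848 = 1.3555
α = arctan(1.3555) = 53.58°

54°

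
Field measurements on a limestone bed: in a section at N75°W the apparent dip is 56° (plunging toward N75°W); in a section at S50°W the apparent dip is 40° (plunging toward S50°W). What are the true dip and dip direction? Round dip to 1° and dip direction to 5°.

true dip 56°, dip direction 285°

Each apparent-dip line lies in the plane. As unit vectors (x east, y north, z up), v₁ plunges 56°→N75°W and v₂ plunges 40°→S50°W.
The plane normal is n = v₁ × v₂ ∝ (-0.501, 0.139, 0.351).
True dip = arccos(n_z / |n|) = arccos(0.5592) = 56.0°.
Dip direction = atan2(-0.501, 0.139) = 286° (azimuth of n's horizontal projection).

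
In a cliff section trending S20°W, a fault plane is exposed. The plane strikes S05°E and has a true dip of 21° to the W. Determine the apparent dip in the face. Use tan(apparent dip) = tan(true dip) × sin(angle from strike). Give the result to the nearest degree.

Angle between strike (S05°E) and section (S20°W): β = 25°.
tan(apparent dip) = tan 21° · sin 25° = 0.1622
α = arctan(0.1622) = 9.21°

9°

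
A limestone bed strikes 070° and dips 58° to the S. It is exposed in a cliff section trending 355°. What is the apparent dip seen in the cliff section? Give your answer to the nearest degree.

57°

The section lies 75° from the strike.
tan(apparent dip) = tan 58° · sin 75° = 1.5458
apparent dip = arctan 1.5458 = 57.10°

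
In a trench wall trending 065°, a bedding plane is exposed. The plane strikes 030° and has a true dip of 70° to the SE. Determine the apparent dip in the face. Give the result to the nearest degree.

58°

The strike is 030° and the section trends 065°; the acute angle between them is β = 35°.
tan(apparent dip) = tan 70° · sin 35° = 1.5759
α = arctan(1.5759) = 57.60°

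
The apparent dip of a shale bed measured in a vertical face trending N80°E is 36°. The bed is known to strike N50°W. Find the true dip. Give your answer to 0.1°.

The section is 50° from the strike.
tan δ = tan α / sin β = tan 36° / sin 50° = 0.7265 / 0.7660 = 0.9484
δ = arctan(0.9484) = 43.48°

43.5°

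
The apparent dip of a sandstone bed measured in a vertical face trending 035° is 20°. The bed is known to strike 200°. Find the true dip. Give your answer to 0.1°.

54.6°

β = acute angle between strike 200° and section 035° = 15°.
tan(true dip) = tan 20° / sin 15° = 1.4063
true dip = arctan 1.4063 = 54.58°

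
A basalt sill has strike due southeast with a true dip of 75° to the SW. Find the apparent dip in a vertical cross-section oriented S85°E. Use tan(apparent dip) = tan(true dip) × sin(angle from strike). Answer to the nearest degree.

67°

The strike is due southeast and the section trends S85°E; the acute angle between them is β = 40°.
tan(apparent dip) = tan 75° · sin 40° = 2.3989
α = arctan(2.3989) = 67.37°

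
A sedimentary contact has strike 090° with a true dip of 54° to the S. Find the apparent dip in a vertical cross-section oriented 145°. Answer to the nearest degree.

48°

The section lies 55° from the strike.
tan(apparent dip) = tan 54° · sin 55° = 1.1275
apparent dip = arctan 1.1275 = 48.43°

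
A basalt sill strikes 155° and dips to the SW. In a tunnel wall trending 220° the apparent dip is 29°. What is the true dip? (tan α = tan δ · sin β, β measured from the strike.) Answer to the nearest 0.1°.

β = acute angle between strike 155° and section 220° = 65°.
tan δ = tan α / sin β = tan 29° / sin 65° = 0.5543 / 0.9063 = 0.6116
δ = arctan(0.6116) = 31.45°

31.5°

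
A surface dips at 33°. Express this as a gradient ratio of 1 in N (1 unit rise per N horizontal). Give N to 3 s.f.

1 in 1.54

1 : N means tan θ = 1/N, so N = 1/tan 33° = 1/0.6494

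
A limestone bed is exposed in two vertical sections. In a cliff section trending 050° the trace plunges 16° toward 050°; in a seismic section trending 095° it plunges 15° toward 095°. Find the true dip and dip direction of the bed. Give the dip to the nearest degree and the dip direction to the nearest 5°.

true dip 17°, dip direction 070°

Represent each trace as a vector plunging at its apparent dip toward its trend (east-north-up frame): v₁ = (0.736, 0.618, -0.276), v₂ = (0.962, -0.084, -0.259).
n = v₁ × v₂ = (0.183, 0.075, 0.657) (taken with n_z > 0).
tan δ = √(n_x²+n_y²)/n_z = 0.198/0.657, so δ = 16.8°.
Dip direction = azimuth of (n_x, n_y) = atan2(0.183, 0.075) = 68°.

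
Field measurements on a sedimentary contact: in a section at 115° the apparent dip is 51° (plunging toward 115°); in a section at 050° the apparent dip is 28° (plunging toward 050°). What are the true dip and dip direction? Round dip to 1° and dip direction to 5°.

true dip 51°, dip direction 115°

Each apparent-dip line lies in the plane. As unit vectors (x east, y north, z up), v₁ plunges 51°→115° and v₂ plunges 28°→050°.
n = v₁ × v₂ = (0.566, -0.258, 0.504) (taken with n_z > 0).
tan δ = √(n_x²+n_y²)/n_z = 0.622/0.504, so δ = 51.0°.
Dip direction = atan2(0.566, -0.258) = 114° (azimuth of n's horizontal projection).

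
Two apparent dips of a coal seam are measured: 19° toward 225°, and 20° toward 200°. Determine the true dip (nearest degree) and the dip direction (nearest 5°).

true dip 20°, dip direction 205°

Each apparent-dip line lies in the plane. As unit vectors (x east, y north, z up), v₁ plunges 19°→225° and v₂ plunges 20°→200°.
The plane normal is n = v₁ × v₂ ∝ (-0.059, -0.124, 0.375).
tan δ = √(n_x²+n_y²)/n_z = 0.137/0.375, so δ = 20.1°.
The horizontal component of n points toward azimuth atan2(n_x, n_y) = 205°, the dip direction.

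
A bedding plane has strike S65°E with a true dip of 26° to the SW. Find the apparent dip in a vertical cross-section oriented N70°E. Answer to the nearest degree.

19°

The strike is S65°E and the section trends N70°E; the acute angle between them is β = 45°.
tan α = tan 26° × sin 45° = 0.4877 × 0.7071 = 0.3449
apparent dip = arctan 0.3449 = 19.03°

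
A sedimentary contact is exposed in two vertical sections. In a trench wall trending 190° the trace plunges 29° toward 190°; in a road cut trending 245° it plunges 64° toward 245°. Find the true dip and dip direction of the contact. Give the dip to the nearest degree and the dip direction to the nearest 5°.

true dip 65°, dip direction 265°

The two traces are lines in the plane: v₁ = (sin 190°·cos 29°, cos 190°·cos 29°, −sin 29°), v₂ = (sin 245°·cos 64°, cos 245°·cos 64°, −sin 64°).
The plane normal is n = v₁ × v₂ ∝ (-0.684, -0.056, 0.314).
Dip δ = arctan(|n_h|/n_z) = arctan(0.687/0.314) = 65.4°.
The horizontal component of n points toward azimuth atan2(n_x, n_y) = 265°, the dip direction.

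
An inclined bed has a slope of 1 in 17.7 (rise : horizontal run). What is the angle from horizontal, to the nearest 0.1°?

3.2°

tan θ = 1/17.7 = 0.0565
θ = arctan(0.0565) = 3.23°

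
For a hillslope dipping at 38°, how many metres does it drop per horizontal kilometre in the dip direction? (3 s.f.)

drop per km = 1000 × tan 38° = 1000 × 0.7813

781 m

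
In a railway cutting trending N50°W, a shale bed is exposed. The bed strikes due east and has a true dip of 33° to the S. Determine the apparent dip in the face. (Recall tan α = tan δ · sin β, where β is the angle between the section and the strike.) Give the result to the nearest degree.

Angle between strike (due east) and section (N50°W): β = 40°.
tan(apparent dip) = tan 33° · sin 40° = 0.4174
α = arctan(0.4174) = 22.66°

23°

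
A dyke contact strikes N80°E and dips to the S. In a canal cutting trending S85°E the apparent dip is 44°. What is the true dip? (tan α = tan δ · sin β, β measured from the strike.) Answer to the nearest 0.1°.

75.0°

β = acute angle between strike N80°E and section S85°E = 15°.
tan(true dip) = tan 44° / sin 15° = 3.7311
δ = arctan(3.7311) = 75.00°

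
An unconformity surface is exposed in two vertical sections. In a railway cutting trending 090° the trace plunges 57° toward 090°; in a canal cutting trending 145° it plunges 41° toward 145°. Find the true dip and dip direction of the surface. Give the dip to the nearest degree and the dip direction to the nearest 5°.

true dip 57°, dip direction 090°

Represent each trace as a vector plunging at its apparent dip toward its trend (east-north-up frame): v₁ = (0.545, 0.000, -0.839), v₂ = (0.433, -0.618, -0.656).
Cross product v₁ × v₂ gives the pole to the plane: n ∝ (0.518, 0.006, 0.337).
True dip = arccos(n_z / |n|) = arccos(0.5446) = 57.0°.
Dip direction = atan2(0.518, 0.006) = 89° (azimuth of n's horizontal projection).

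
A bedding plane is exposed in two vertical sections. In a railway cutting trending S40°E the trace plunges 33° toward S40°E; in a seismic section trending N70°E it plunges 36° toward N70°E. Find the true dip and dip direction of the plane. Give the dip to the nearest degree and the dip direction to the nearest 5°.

true dip 40°, dip direction 100°

Represent each trace as a vector plunging at its apparent dip toward its trend (east-north-up frame): v₁ = (0.539, -0.642, -0.545), v₂ = (0.760, 0.277, -0.588).
The plane normal is n = v₁ × v₂ ∝ (0.528, -0.097, 0.638).
tan δ = √(n_x²+n_y²)/n_z = 0.537/0.638, so δ = 40.1°.
The horizontal component of n points toward azimuth atan2(n_x, n_y) = 100°, the dip direction.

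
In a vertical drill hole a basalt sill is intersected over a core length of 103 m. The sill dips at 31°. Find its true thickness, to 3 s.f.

88.3 m

True thickness t = h · cos(dip) = 103 × cos 31°
t = 103 × 0.8572 = 88.288 m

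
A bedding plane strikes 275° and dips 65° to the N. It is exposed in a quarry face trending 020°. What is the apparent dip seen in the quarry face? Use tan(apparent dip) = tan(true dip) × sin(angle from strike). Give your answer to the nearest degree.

64°

The section lies 75° from the strike.
tan α = tan 65° × sin 75° = 2.1445 × 0.9659 = 2.0714
apparent dip = arctan 2.0714 = 64.23°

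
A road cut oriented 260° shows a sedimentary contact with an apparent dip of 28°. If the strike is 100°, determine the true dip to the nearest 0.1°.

β = acute angle between strike 100° and section 260° = 20°.
tan δ = tan α / sin β = tan 28° / sin 20° = 0.5317 / 0.3420 = 1.5546
true dip = arctan 1.5546 = 57.25°

57.2°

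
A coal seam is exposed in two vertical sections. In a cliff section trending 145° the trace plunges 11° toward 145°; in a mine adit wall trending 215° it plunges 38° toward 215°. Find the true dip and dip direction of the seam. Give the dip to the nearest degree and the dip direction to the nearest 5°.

true dip 38°, dip direction 220°

Represent each trace as a vector plunging at its apparent dip toward its trend (east-north-up frame): v₁ = (0.563, -0.804, -0.191), v₂ = (-0.452, -0.646, -0.616).
n = v₁ × v₂ = (-0.372, -0.433, 0.727) (taken with n_z > 0).
tan δ = √(n_x²+n_y²)/n_z = 0.571/0.727, so δ = 38.1°.
Dip direction = atan2(-0.372, -0.433) = 221° (azimuth of n's horizontal projection).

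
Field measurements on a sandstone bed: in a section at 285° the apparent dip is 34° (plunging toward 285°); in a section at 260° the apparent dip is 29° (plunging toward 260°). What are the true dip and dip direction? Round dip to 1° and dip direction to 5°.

true dip 35°, dip direction 295°

The two traces are lines in the plane: v₁ = (sin 285°·cos 34°, cos 285°·cos 34°, −sin 34°), v₂ = (sin 260°·cos 29°, cos 260°·cos 29°, −sin 29°).
Cross product v₁ × v₂ gives the pole to the plane: n ∝ (-0.189, 0.093, 0.306).
True dip = arccos(n_z / |n|) = arccos(0.8239) = 34.5°.
The horizontal component of n points toward azimuth atan2(n_x, n_y) = 296°, the dip direction.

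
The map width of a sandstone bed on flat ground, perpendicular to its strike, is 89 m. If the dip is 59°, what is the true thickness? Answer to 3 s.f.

True thickness t = w · sin(dip) = 89 × sin 59°
t = 89 × 0.8572 = 76.288 m

76.3 m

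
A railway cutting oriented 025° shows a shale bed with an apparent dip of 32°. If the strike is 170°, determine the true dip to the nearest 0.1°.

The section is 35° from the strike.
tan δ = tan α / sin β = tan 32° / sin 35° = 0.6249 / 0.5736 = 1.0894
δ = arctan(1.0894) = 47.45°

47.5°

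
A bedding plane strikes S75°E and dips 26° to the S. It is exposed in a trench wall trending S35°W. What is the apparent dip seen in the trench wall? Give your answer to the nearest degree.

25°

The strike is S75°E and the section trends S35°W; the acute angle between them is β = 70°.
tan α = tan 26° × sin 70° = 0.4877 × 0.9397 = 0.4583
apparent dip = arctan 0.4583 = 24.62°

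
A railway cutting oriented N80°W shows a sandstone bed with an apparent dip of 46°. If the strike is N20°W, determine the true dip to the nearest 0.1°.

The section is 60° from the strike.
tan(true dip) = tan 46° / sin 60° = 1.1957
δ = arctan(1.1957) = 50.09°

50.1°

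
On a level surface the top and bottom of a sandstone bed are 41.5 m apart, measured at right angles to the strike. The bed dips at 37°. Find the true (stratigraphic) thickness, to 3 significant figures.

True thickness t = w · sin(dip) = 41.5 × sin 37°
t = 41.5 × 0.6018 = 24.975 m

25.0 m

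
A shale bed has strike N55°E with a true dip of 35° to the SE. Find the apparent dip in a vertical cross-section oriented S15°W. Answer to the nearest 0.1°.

24.2°

The strike is N55°E and the section trends S15°W; the acute angle between them is β = 40°.
tan(apparent dip) = tan 35° · sin 40° = 0.4501
apparent dip = arctan 0.4501 = 24.23°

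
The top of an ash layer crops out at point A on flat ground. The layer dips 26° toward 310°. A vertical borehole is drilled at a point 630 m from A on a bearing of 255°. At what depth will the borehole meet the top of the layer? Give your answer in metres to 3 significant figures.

176 m

The hole lies 55° from the dip direction, so the down-dip offset is 630 × cos 55° = 361.35 m.
Depth = down-dip offset × tan(dip) = 361.35 × tan 26° = 361.35 × 0.4877
Depth = 176.24 m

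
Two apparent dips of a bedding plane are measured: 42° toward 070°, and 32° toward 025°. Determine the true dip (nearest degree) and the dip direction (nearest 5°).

The two traces are lines in the plane: v₁ = (sin 70°·cos 42°, cos 70°·cos 42°, −sin 42°), v₂ = (sin 25°·cos 32°, cos 25°·cos 32°, −sin 32°).
Cross product v₁ × v₂ gives the pole to the plane: n ∝ (0.380, 0.130, 0.446).
True dip = arccos(n_z / |n|) = arccos(0.7431) = 42.0°.
The horizontal component of n points toward azimuth atan2(n_x, n_y) = 71°, the dip direction.

true dip 42°, dip direction 070°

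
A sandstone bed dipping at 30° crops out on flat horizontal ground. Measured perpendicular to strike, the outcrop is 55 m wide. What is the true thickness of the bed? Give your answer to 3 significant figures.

True thickness t = w · sin(dip) = 55 × sin 30°
t = 55 × 0.5000 = 27.500 m

27.5 m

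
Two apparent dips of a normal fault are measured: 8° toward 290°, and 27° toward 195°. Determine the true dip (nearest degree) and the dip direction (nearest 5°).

true dip 28°, dip direction 215°

Each apparent-dip line lies in the plane. As unit vectors (x east, y north, z up), v₁ plunges 8°→290° and v₂ plunges 27°→195°.
The plane normal is n = v₁ × v₂ ∝ (-0.274, -0.390, 0.879).
tan δ = √(n_x²+n_y²)/n_z = 0.477/0.879, so δ = 28.5°.
Dip direction = atan2(-0.274, -0.390) = 215° (azimuth of n's horizontal projection).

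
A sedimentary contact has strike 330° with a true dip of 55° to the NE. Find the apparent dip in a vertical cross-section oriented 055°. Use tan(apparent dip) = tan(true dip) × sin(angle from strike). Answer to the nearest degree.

Angle between strike (330°) and section (055°): β = 85°.
tan(apparent dip) = tan 55° · sin 85° = 1.4227
apparent dip = arctan 1.4227 = 54.90°

55°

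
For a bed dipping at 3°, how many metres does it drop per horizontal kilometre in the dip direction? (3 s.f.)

52.4 m

drop per km = 1000 × tan 3° = 1000 × 0.0524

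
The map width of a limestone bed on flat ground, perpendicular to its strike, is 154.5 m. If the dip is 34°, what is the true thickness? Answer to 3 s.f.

86.4 m

True thickness t = w · sin(dip) = 154.5 × sin 34°
t = 154.5 × 0.5592 = 86.395 m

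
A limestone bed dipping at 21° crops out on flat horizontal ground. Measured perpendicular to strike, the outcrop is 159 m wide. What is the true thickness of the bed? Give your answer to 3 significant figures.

57.0 m

True thickness t = w · sin(dip) = 159 × sin 21°
t = 159 × 0.3584 = 56.981 m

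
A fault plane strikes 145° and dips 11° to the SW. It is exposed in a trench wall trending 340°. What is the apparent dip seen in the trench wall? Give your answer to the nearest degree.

3°

The section lies 15° from the strike.
tan α = tan 11° × sin 15° = 0.1944 × 0.2588 = 0.0503
apparent dip = arctan 0.0503 = 2.88°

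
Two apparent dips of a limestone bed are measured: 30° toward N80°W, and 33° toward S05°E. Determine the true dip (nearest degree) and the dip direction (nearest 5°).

true dip 45°, dip direction 225°

Represent each trace as a vector plunging at its apparent dip toward its trend (east-north-up frame): v₁ = (-0.853, 0.150, -0.500), v₂ = (0.073, -0.835, -0.545).
The plane normal is n = v₁ × v₂ ∝ (-0.500, -0.501, 0.702).
tan δ = √(n_x²+n_y²)/n_z = 0.708/0.702, so δ = 45.2°.
Dip direction = atan2(-0.500, -0.501) = 225° (azimuth of n's horizontal projection).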